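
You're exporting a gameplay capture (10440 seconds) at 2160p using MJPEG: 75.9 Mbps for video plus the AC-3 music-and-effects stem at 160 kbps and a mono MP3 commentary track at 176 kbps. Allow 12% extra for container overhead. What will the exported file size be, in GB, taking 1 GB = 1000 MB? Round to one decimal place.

111.4 GB

Audio total: 160 + 176 = 336 kbps = 0.336 Mbps.
Total bitrate: 75.9 + 0.336 = 76.236 Mbps.
Stream data: 76.236 Mbps × 10440 s = 795903.8 Mb.
With 12% container overhead: ×1.12.
891,412 Mb ÷ 8 = 111,427 MB → 111.4 GB.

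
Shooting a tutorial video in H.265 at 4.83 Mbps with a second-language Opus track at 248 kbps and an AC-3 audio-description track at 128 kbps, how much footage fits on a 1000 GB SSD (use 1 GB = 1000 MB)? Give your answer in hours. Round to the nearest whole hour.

Audio total: 248 + 128 = 376 kbps = 0.376 Mbps.
Total bitrate: 4.83 + 0.376 = 5.206 Mbps.
Capacity: 1000 GB = 8,000,000 Mb.
Recording time: 8,000,000 / 5.206 = 1,536,688 s ≈ 427 hours.

427 hours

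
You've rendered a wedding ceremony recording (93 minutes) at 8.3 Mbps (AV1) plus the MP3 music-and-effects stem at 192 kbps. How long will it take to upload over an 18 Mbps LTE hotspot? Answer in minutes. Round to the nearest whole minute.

44 minutes

93 min = 5580 s
Audio: 192 kbps = 0.192 Mbps.
Total bitrate: 8.492 Mbps.
File: 8.492 Mbps × 5580 s = 47385.4 Mb.
At 18 Mbps: 47385.4 / 18 = 2632.5 s ≈ 43.9 minutes.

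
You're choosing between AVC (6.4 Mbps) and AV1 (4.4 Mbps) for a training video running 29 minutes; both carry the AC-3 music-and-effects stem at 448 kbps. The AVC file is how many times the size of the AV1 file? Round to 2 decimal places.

29 min = 1740 s
Audio: 448 kbps = 0.448 Mbps.
AVC: 6.848 Mbps × 1740 s = 11915.5 Mb = 1.489 GB.
AV1: 4.848 Mbps × 1740 s = 8435.5 Mb = 1.054 GB.
Ratio: 1.489 / 1.054 = 1.413.

1.41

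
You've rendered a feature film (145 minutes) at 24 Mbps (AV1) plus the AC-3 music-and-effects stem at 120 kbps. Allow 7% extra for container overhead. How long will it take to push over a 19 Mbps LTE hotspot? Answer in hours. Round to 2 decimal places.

145 min = 8700 s
Audio: 120 kbps = 0.120 Mbps.
Total bitrate: 24.120 Mbps.
File: 24.120 Mbps × 8700 s = 209844.0 Mb.
With 7% container overhead: ×1.07. → 224533.1 Mb.
At 19 Mbps: 224533.1 / 19 = 11817.5 s ≈ 3.28 hours.

3.28 hours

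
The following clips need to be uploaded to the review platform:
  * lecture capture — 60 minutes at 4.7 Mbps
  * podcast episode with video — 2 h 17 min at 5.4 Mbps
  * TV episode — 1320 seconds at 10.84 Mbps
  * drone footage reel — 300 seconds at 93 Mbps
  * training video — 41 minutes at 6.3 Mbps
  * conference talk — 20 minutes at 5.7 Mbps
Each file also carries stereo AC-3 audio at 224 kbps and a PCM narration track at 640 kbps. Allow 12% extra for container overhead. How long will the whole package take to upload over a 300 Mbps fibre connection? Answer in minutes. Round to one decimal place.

Audio total: 224 + 640 = 864 kbps = 0.864 Mbps.
lecture capture: 5.564 Mbps × 3600 s × 1.12 = 22434.0 Mb
podcast episode with video: 6.264 Mbps × 8220 s × 1.12 = 57668.9 Mb
TV episode: 11.704 Mbps × 1320 s × 1.12 = 17303.2 Mb
drone footage reel: 93.864 Mbps × 300 s × 1.12 = 31538.3 Mb
training video: 7.164 Mbps × 2460 s × 1.12 = 19738.3 Mb
conference talk: 6.564 Mbps × 1200 s × 1.12 = 8822.0 Mb
Total: 157504.7 Mb = 19688.1 MB.
At 300 Mbps: 157504.7 / 300 = 525 s ≈ 8.75 minutes.

8.8 minutes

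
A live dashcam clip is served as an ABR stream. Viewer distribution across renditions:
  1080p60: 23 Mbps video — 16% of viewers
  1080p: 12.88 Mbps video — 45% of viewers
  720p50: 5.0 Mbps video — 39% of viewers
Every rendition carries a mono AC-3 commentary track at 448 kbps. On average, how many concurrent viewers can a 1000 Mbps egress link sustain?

84

Audio: 448 kbps = 0.448 Mbps.
Average per-viewer bitrate: 0.16×23.448 + 0.45×13.328 + 0.39×5.448 = 11.874 Mbps.
1000 Mbps = 1,000 Mbps; 1,000 / 11.874 = 84.22 → 84.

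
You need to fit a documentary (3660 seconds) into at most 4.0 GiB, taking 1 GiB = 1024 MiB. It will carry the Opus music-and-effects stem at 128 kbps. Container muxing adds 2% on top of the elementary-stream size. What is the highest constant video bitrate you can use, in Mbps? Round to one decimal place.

Budget: 4.0 GiB = 34359.7 Mb.
Stream payload after overhead: 34359.7 / 1.02 = 33686.0 Mb.
Total bitrate budget: 33686.0 Mb / 3660 s = 9.204 Mbps.
Audio: 128 kbps = 0.128 Mbps.
Video: 9.204 − 0.128 = 9.076 Mbps.

9.1 Mbps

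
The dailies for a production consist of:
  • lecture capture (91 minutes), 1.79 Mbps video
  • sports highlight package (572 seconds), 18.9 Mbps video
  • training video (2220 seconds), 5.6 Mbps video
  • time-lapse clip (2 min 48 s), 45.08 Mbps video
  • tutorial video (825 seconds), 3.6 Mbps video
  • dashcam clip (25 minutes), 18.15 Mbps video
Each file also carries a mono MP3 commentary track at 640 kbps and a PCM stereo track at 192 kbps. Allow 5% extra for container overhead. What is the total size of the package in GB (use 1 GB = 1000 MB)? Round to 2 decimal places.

10.46 GB

Audio total: 640 + 192 = 832 kbps = 0.832 Mbps.
lecture capture: 2.622 Mbps × 5460 s × 1.05 = 15031.9 Mb
sports highlight package: 19.732 Mbps × 572 s × 1.05 = 11851.0 Mb
training video: 6.432 Mbps × 2220 s × 1.05 = 14993.0 Mb
time-lapse clip: 45.912 Mbps × 168 s × 1.05 = 8098.9 Mb
tutorial video: 4.432 Mbps × 825 s × 1.05 = 3839.2 Mb
dashcam clip: 18.982 Mbps × 1500 s × 1.05 = 29896.7 Mb
Total: 83710.7 Mb = 10463.8 MB.
= 10.46 GB.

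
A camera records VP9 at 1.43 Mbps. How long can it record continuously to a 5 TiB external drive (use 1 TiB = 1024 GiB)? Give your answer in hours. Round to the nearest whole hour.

8543 hours

Capacity: 5 TiB = 43,980,465 Mb.
Recording time: 43,980,465 / 1.430 = 30,755,570 s ≈ 8,543 hours.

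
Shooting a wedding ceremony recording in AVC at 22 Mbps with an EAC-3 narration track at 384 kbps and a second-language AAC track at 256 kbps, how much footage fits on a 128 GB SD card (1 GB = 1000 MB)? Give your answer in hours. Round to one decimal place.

12.6 hours

Audio total: 384 + 256 = 640 kbps = 0.640 Mbps.
Total bitrate: 22 + 0.640 = 22.640 Mbps.
Capacity: 128 GB = 1,024,000 Mb.
Recording time: 1,024,000 / 22.640 = 45,230 s ≈ 12.6 hours.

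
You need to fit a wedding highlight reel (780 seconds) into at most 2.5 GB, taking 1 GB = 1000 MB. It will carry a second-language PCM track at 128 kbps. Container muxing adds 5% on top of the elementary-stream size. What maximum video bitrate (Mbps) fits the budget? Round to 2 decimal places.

Budget: 2.5 GB = 20000.0 Mb.
Stream payload after overhead: 20000.0 / 1.05 = 19047.6 Mb.
Total bitrate budget: 19047.6 Mb / 780 s = 24.420 Mbps.
Audio: 128 kbps = 0.128 Mbps.
Video: 24.420 − 0.128 = 24.292 Mbps.

24.29 Mbps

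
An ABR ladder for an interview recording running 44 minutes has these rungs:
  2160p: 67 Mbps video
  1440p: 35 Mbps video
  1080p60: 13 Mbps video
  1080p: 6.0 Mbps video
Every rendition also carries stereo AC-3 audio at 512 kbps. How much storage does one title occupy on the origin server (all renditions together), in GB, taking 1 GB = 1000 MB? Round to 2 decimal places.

44 min = 2640 s
Audio: 512 kbps = 0.512 Mbps.
Sum of rendition bitrates: (67+0.512) + (35+0.512) + (13+0.512) + (6.0+0.512) = 123.048 Mbps.
× 2640 s = 324,847 Mb = 40,606 MB = 40.61 GB.

40.61 GB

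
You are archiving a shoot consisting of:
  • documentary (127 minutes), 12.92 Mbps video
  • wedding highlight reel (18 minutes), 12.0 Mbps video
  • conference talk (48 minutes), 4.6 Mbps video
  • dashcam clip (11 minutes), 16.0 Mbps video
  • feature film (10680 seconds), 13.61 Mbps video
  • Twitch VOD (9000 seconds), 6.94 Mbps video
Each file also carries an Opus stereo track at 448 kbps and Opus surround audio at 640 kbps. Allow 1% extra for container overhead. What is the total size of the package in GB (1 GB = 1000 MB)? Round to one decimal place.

Audio total: 448 + 640 = 1088 kbps = 1.088 Mbps.
documentary: 14.008 Mbps × 7620 s × 1.01 = 107808.4 Mb
wedding highlight reel: 13.088 Mbps × 1080 s × 1.01 = 14276.4 Mb
conference talk: 5.688 Mbps × 2880 s × 1.01 = 16545.3 Mb
dashcam clip: 17.088 Mbps × 660 s × 1.01 = 11390.9 Mb
feature film: 14.698 Mbps × 10680 s × 1.01 = 158544.4 Mb
Twitch VOD: 8.028 Mbps × 9000 s × 1.01 = 72974.5 Mb
Total: 381539.8 Mb = 47692.5 MB.
= 47.69 GB.

47.7 GB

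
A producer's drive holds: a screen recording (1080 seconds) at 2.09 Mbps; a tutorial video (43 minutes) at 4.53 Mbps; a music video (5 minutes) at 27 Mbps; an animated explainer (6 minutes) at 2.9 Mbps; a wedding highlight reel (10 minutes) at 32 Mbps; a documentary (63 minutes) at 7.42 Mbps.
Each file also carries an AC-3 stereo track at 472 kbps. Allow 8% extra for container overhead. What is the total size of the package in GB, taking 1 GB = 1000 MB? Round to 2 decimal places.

Audio: 472 kbps = 0.472 Mbps.
screen recording: 2.562 Mbps × 1080 s × 1.08 = 2988.3 Mb
tutorial video: 5.002 Mbps × 2580 s × 1.08 = 13937.6 Mb
music video: 27.472 Mbps × 300 s × 1.08 = 8900.9 Mb
animated explainer: 3.372 Mbps × 360 s × 1.08 = 1311.0 Mb
wedding highlight reel: 32.472 Mbps × 600 s × 1.08 = 21041.9 Mb
documentary: 7.892 Mbps × 3780 s × 1.08 = 32218.3 Mb
Total: 80398.0 Mb = 10049.8 MB.
= 10.05 GB.

10.05 GB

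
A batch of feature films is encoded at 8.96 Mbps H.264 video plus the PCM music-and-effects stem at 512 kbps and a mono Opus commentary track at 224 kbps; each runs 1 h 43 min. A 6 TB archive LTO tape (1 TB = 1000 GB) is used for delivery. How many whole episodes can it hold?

801

1 h 43 min = 103 min = 6180 s
Audio total: 512 + 224 = 736 kbps = 0.736 Mbps.
Total bitrate: 9.696 Mbps.
Per item: 9.696 Mbps × 6180 s = 59,921 Mb = 7,490 MB.
Capacity: 6 TB = 48,000,000 Mb; 801.05 items → 801 complete.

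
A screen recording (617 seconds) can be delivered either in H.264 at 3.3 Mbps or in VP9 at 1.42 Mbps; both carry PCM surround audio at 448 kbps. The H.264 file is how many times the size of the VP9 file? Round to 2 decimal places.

Audio: 448 kbps = 0.448 Mbps.
H.264: 3.748 Mbps × 617 s = 2312.5 Mb = 289.065 MB.
VP9: 1.868 Mbps × 617 s = 1152.6 Mb = 144.070 MB.
Ratio: 289.065 / 144.070 = 2.006.

2.01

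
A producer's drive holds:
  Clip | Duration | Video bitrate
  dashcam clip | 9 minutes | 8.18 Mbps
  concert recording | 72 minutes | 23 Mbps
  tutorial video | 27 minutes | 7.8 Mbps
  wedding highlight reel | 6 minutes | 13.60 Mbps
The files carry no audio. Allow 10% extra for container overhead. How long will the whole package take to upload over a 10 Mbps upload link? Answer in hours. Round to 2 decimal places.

3.71 hours

dashcam clip: 8.180 Mbps × 540 s × 1.10 = 4858.9 Mb
concert recording: 23.000 Mbps × 4320 s × 1.10 = 109296.0 Mb
tutorial video: 7.800 Mbps × 1620 s × 1.10 = 13899.6 Mb
wedding highlight reel: 13.600 Mbps × 360 s × 1.10 = 5385.6 Mb
Total: 133440.1 Mb = 16680.0 MB.
At 10 Mbps: 133440.1 / 10 = 13344 s ≈ 3.71 hours.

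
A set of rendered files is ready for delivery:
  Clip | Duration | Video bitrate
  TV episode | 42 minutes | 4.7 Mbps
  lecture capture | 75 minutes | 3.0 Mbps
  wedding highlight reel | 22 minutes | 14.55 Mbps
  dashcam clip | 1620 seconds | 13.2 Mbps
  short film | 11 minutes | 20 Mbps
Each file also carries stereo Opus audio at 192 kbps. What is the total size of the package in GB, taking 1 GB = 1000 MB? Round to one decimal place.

10.1 GB

Audio: 192 kbps = 0.192 Mbps.
TV episode: 4.892 Mbps × 2520 s = 12327.8 Mb
lecture capture: 3.192 Mbps × 4500 s = 14364.0 Mb
wedding highlight reel: 14.742 Mbps × 1320 s = 19459.4 Mb
dashcam clip: 13.392 Mbps × 1620 s = 21695.0 Mb
short film: 20.192 Mbps × 660 s = 13326.7 Mb
Total: 81173.0 Mb = 10146.6 MB.
= 10.15 GB.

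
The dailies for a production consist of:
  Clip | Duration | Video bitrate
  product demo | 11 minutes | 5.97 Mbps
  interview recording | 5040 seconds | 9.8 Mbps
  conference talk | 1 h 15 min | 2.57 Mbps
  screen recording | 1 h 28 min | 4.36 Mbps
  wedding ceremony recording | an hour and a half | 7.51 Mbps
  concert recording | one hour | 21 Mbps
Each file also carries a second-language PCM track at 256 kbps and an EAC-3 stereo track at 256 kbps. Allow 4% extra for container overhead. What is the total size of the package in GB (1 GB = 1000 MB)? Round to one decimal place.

28.2 GB

Audio total: 256 + 256 = 512 kbps = 0.512 Mbps.
product demo: 6.482 Mbps × 660 s × 1.04 = 4449.2 Mb
interview recording: 10.312 Mbps × 5040 s × 1.04 = 54051.4 Mb
conference talk: 3.082 Mbps × 4500 s × 1.04 = 14423.8 Mb
screen recording: 4.872 Mbps × 5280 s × 1.04 = 26753.1 Mb
wedding ceremony recording: 8.022 Mbps × 5400 s × 1.04 = 45051.6 Mb
concert recording: 21.512 Mbps × 3600 s × 1.04 = 80540.9 Mb
Total: 225270.0 Mb = 28158.7 MB.
= 28.16 GB.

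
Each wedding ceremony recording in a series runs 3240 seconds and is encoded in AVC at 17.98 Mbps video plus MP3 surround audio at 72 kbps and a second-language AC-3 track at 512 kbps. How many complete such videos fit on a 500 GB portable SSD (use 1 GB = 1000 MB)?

66

Audio total: 72 + 512 = 584 kbps = 0.584 Mbps.
Total bitrate: 18.564 Mbps.
Per item: 18.564 Mbps × 3240 s = 60,147 Mb = 7,518 MB.
Capacity: 500 GB = 4,000,000 Mb; 66.50 items → 66 complete.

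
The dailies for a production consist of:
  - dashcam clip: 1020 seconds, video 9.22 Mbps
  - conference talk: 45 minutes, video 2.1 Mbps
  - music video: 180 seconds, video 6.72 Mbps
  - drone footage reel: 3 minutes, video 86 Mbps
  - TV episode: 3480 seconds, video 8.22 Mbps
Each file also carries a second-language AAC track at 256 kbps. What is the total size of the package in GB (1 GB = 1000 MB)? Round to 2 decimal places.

Audio: 256 kbps = 0.256 Mbps.
dashcam clip: 9.476 Mbps × 1020 s = 9665.5 Mb
conference talk: 2.356 Mbps × 2700 s = 6361.2 Mb
music video: 6.976 Mbps × 180 s = 1255.7 Mb
drone footage reel: 86.256 Mbps × 180 s = 15526.1 Mb
TV episode: 8.476 Mbps × 3480 s = 29496.5 Mb
Total: 62305.0 Mb = 7788.1 MB.
= 7.788 GB.

7.79 GB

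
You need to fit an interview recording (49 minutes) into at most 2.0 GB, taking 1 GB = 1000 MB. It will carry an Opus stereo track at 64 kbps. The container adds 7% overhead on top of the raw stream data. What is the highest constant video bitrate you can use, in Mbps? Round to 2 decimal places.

5.02 Mbps

Budget: 2.0 GB = 16000.0 Mb.
Stream payload after overhead: 16000.0 / 1.07 = 14953.3 Mb.
49 min = 2940 s
Total bitrate budget: 14953.3 Mb / 2940 s = 5.086 Mbps.
Audio: 64 kbps = 0.064 Mbps.
Video: 5.086 − 0.064 = 5.022 Mbps.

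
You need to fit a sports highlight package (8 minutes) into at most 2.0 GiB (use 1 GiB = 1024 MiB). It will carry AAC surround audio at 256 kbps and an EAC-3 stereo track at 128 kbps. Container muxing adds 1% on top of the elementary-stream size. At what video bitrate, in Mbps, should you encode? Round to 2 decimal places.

35.05 Mbps

Budget: 2.0 GiB = 17179.9 Mb.
Stream payload after overhead: 17179.9 / 1.01 = 17009.8 Mb.
8 min = 480 s
Total bitrate budget: 17009.8 Mb / 480 s = 35.437 Mbps.
Audio total: 256 + 128 = 384 kbps = 0.384 Mbps.
Video: 35.437 − 0.384 = 35.053 Mbps.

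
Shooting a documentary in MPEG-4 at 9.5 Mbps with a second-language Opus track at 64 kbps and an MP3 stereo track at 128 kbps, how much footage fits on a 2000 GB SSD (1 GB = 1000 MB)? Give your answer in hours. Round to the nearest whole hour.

Audio total: 64 + 128 = 192 kbps = 0.192 Mbps.
Total bitrate: 9.5 + 0.192 = 9.692 Mbps.
Capacity: 2000 GB = 16,000,000 Mb.
Recording time: 16,000,000 / 9.692 = 1,650,846 s ≈ 459 hours.

459 hours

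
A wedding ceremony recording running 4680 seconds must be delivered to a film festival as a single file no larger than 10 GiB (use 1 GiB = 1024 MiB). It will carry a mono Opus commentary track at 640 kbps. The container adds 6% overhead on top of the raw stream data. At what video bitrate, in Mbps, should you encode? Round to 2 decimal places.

16.68 Mbps

Budget: 10 GiB = 85899.3 Mb.
Stream payload after overhead: 85899.3 / 1.06 = 81037.1 Mb.
Total bitrate budget: 81037.1 Mb / 4680 s = 17.316 Mbps.
Audio: 640 kbps = 0.640 Mbps.
Video: 17.316 − 0.640 = 16.676 Mbps.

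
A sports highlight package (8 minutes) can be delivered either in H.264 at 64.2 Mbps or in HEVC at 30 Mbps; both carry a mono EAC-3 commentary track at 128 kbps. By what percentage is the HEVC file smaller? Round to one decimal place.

53.2%

8 min = 480 s
Audio: 128 kbps = 0.128 Mbps.
H.264: 64.328 Mbps × 480 s = 30877.4 Mb = 3.860 GB.
HEVC: 30.128 Mbps × 480 s = 14461.4 Mb = 1.808 GB.
Reduction: (1 − 1.808/3.860) × 100 = 53.17%.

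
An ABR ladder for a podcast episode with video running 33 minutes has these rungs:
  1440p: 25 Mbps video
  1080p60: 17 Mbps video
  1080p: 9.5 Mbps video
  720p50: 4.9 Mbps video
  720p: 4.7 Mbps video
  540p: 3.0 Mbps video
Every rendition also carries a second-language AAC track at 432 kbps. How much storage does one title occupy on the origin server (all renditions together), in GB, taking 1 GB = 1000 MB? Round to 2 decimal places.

33 min = 1980 s
Audio: 432 kbps = 0.432 Mbps.
Sum of rendition bitrates: (25+0.432) + (17+0.432) + (9.5+0.432) + (4.9+0.432) + (4.7+0.432) + (3.0+0.432) = 66.692 Mbps.
× 1980 s = 132,050 Mb = 16,506 MB = 16.51 GB.

16.51 GB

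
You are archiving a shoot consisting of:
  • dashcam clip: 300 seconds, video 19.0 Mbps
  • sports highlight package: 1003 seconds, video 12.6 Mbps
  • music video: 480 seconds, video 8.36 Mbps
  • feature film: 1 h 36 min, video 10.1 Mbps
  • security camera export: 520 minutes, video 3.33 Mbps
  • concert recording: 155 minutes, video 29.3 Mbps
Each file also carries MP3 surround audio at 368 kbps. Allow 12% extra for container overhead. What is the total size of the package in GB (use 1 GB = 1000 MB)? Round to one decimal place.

66.4 GB

Audio: 368 kbps = 0.368 Mbps.
dashcam clip: 19.368 Mbps × 300 s × 1.12 = 6507.6 Mb
sports highlight package: 12.968 Mbps × 1003 s × 1.12 = 14567.7 Mb
music video: 8.728 Mbps × 480 s × 1.12 = 4692.2 Mb
feature film: 10.468 Mbps × 5760 s × 1.12 = 67531.2 Mb
security camera export: 3.698 Mbps × 31200 s × 1.12 = 129222.9 Mb
concert recording: 29.668 Mbps × 9300 s × 1.12 = 309021.9 Mb
Total: 531543.5 Mb = 66442.9 MB.
= 66.44 GB.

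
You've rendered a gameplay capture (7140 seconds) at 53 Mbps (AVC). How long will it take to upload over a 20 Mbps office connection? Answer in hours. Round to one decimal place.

File: 53.000 Mbps × 7140 s = 378420.0 Mb.
At 20 Mbps: 378420.0 / 20 = 18921.0 s ≈ 5.26 hours.

5.3 hours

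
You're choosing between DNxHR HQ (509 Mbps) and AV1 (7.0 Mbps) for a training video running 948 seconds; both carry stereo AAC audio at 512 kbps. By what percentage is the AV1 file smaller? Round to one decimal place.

Audio: 512 kbps = 0.512 Mbps.
DNxHR HQ: 509.512 Mbps × 948 s = 483017.4 Mb = 56.231 GiB.
AV1: 7.512 Mbps × 948 s = 7121.4 Mb = 0.829 GiB.
Reduction: (1 − 0.829/56.231) × 100 = 98.53%.

98.5%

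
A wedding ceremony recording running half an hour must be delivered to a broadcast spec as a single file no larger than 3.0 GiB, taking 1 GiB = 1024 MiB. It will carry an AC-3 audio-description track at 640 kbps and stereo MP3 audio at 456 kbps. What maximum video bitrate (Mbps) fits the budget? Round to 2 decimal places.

Budget: 3.0 GiB = 25769.8 Mb.
30 min = 1800 s
Total bitrate budget: 25769.8 Mb / 1800 s = 14.317 Mbps.
Audio total: 640 + 456 = 1096 kbps = 1.096 Mbps.
Video: 14.317 − 1.096 = 13.221 Mbps.

13.22 Mbps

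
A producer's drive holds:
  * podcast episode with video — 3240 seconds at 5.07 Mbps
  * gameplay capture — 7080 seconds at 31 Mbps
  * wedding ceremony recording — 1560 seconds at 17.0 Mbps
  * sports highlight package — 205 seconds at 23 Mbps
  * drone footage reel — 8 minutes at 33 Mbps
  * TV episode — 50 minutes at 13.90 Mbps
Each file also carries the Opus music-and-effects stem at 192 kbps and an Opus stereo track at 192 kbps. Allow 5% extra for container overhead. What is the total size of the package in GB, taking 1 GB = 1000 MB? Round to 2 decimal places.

43.40 GB

Audio total: 192 + 192 = 384 kbps = 0.384 Mbps.
podcast episode with video: 5.454 Mbps × 3240 s × 1.05 = 18554.5 Mb
gameplay capture: 31.384 Mbps × 7080 s × 1.05 = 233308.7 Mb
wedding ceremony recording: 17.384 Mbps × 1560 s × 1.05 = 28475.0 Mb
sports highlight package: 23.384 Mbps × 205 s × 1.05 = 5033.4 Mb
drone footage reel: 33.384 Mbps × 480 s × 1.05 = 16825.5 Mb
TV episode: 14.284 Mbps × 3000 s × 1.05 = 44994.6 Mb
Total: 347191.7 Mb = 43399.0 MB.
= 43.40 GB.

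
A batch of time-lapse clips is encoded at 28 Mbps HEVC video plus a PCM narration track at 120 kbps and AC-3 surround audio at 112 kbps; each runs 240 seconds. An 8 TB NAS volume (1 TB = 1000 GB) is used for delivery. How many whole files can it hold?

9445

Audio total: 120 + 112 = 232 kbps = 0.232 Mbps.
Total bitrate: 28.232 Mbps.
Per item: 28.232 Mbps × 240 s = 6,776 Mb = 847.0 MB.
Capacity: 8 TB = 64,000,000 Mb; 9445.55 items → 9445 complete.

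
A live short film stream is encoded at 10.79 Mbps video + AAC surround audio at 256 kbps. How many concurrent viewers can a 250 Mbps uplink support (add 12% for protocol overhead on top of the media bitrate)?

Audio: 256 kbps = 0.256 Mbps.
Per-viewer media rate: 11.046 Mbps.
On the wire with 12% overhead: 12.372 Mbps.
250 Mbps = 250.0 Mbps; 250.0 / 12.372 = 20.21 → 20 viewers.

20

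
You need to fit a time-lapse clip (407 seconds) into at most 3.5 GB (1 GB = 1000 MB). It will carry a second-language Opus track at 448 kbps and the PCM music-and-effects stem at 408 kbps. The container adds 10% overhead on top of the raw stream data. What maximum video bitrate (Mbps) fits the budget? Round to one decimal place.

61.7 Mbps

Budget: 3.5 GB = 28000.0 Mb.
Stream payload after overhead: 28000.0 / 1.10 = 25454.5 Mb.
Total bitrate budget: 25454.5 Mb / 407 s = 62.542 Mbps.
Audio total: 448 + 408 = 856 kbps = 0.856 Mbps.
Video: 62.542 − 0.856 = 61.686 Mbps.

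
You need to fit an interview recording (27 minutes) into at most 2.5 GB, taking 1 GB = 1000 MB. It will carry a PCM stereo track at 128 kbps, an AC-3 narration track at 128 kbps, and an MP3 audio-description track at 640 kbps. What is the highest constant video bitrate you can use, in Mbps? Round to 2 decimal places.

11.45 Mbps

Budget: 2.5 GB = 20000.0 Mb.
27 min = 1620 s
Total bitrate budget: 20000.0 Mb / 1620 s = 12.346 Mbps.
Audio total: 128 + 128 + 640 = 896 kbps = 0.896 Mbps.
Video: 12.346 − 0.896 = 11.450 Mbps.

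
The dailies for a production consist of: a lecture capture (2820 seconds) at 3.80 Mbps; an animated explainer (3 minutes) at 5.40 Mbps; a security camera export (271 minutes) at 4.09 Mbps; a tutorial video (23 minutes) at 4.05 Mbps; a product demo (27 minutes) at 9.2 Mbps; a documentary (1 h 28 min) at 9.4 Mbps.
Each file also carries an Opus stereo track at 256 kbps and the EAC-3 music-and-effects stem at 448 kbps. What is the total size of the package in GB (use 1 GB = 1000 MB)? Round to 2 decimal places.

20.96 GB

Audio total: 256 + 448 = 704 kbps = 0.704 Mbps.
lecture capture: 4.504 Mbps × 2820 s = 12701.3 Mb
animated explainer: 6.104 Mbps × 180 s = 1098.7 Mb
security camera export: 4.794 Mbps × 16260 s = 77950.4 Mb
tutorial video: 4.754 Mbps × 1380 s = 6560.5 Mb
product demo: 9.904 Mbps × 1620 s = 16044.5 Mb
documentary: 10.104 Mbps × 5280 s = 53349.1 Mb
Total: 167704.6 Mb = 20963.1 MB.
= 20.96 GB.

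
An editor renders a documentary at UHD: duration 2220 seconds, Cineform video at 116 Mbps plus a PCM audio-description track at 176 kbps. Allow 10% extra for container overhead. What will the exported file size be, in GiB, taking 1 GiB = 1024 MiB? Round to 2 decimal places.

33.03 GiB

Audio: 176 kbps = 0.176 Mbps.
Total bitrate: 116 + 0.176 = 116.176 Mbps.
Stream data: 116.176 Mbps × 2220 s = 257910.7 Mb.
With 10% container overhead: ×1.10.
283,702 Mb = 35,462,724,000 bytes ÷ 1,073,741,824 = 33.03 GiB.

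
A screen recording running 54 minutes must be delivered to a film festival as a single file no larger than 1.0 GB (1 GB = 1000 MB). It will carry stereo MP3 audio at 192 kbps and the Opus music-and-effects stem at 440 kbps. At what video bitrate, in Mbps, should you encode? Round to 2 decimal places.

1.84 Mbps

Budget: 1.0 GB = 8000.0 Mb.
54 min = 3240 s
Total bitrate budget: 8000.0 Mb / 3240 s = 2.469 Mbps.
Audio total: 192 + 440 = 632 kbps = 0.632 Mbps.
Video: 2.469 − 0.632 = 1.837 Mbps.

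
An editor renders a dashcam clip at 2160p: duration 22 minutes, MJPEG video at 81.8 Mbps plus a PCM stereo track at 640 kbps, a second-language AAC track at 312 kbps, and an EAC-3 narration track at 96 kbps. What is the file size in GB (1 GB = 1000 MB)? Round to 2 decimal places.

13.67 GB

22 min = 1320 s
Audio total: 640 + 312 + 96 = 1048 kbps = 1.048 Mbps.
Total bitrate: 81.8 + 1.048 = 82.848 Mbps.
Stream data: 82.848 Mbps × 1320 s = 109359.4 Mb.
109,359 Mb ÷ 8 = 13,670 MB → 13.67 GB.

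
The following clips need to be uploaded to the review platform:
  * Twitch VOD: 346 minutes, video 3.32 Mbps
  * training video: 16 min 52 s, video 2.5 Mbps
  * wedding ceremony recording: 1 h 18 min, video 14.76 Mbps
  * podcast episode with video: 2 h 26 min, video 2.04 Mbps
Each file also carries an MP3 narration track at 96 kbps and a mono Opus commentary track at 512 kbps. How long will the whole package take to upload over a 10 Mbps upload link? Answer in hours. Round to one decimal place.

Audio total: 96 + 512 = 608 kbps = 0.608 Mbps.
Twitch VOD: 3.928 Mbps × 20760 s = 81545.3 Mb
training video: 3.108 Mbps × 1012 s = 3145.3 Mb
wedding ceremony recording: 15.368 Mbps × 4680 s = 71922.2 Mb
podcast episode with video: 2.648 Mbps × 8760 s = 23196.5 Mb
Total: 179809.3 Mb = 22476.2 MB.
At 10 Mbps: 179809.3 / 10 = 17981 s ≈ 4.99 hours.

5.0 hours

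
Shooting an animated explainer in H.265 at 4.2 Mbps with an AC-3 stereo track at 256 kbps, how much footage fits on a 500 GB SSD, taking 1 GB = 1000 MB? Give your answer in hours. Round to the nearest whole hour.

249 hours

Audio: 256 kbps = 0.256 Mbps.
Total bitrate: 4.2 + 0.256 = 4.456 Mbps.
Capacity: 500 GB = 4,000,000 Mb.
Recording time: 4,000,000 / 4.456 = 897,666 s ≈ 249 hours.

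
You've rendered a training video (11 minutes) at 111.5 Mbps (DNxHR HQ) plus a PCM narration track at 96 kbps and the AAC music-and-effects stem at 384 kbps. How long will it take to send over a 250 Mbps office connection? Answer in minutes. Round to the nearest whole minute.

5 minutes

11 min = 660 s
Audio total: 96 + 384 = 480 kbps = 0.480 Mbps.
Total bitrate: 111.980 Mbps.
File: 111.980 Mbps × 660 s = 73906.8 Mb.
At 250 Mbps: 73906.8 / 250 = 295.6 s ≈ 4.93 minutes.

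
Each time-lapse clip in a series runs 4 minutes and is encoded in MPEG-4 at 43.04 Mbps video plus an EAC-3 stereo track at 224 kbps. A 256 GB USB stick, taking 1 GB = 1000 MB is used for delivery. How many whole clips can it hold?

4 min = 240 s
Audio: 224 kbps = 0.224 Mbps.
Total bitrate: 43.264 Mbps.
Per item: 43.264 Mbps × 240 s = 10,383 Mb = 1,298 MB.
Capacity: 256 GB = 2,048,000 Mb; 197.24 items → 197 complete.

197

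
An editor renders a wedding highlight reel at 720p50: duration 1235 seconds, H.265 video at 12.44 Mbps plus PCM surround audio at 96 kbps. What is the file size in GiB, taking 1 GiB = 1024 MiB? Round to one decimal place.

1.8 GiB

Audio: 96 kbps = 0.096 Mbps.
Total bitrate: 12.44 + 0.096 = 12.536 Mbps.
Stream data: 12.536 Mbps × 1235 s = 15482.0 Mb.
15,482 Mb = 1,935,245,000 bytes ÷ 1,073,741,824 = 1.802 GiB.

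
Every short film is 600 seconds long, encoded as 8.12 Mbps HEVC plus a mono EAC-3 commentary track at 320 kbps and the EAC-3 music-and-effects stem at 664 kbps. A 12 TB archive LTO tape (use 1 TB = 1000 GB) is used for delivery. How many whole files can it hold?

Audio total: 320 + 664 = 984 kbps = 0.984 Mbps.
Total bitrate: 9.104 Mbps.
Per item: 9.104 Mbps × 600 s = 5,462 Mb = 682.8 MB.
Capacity: 12 TB = 96,000,000 Mb; 17574.69 items → 17574 complete.

17574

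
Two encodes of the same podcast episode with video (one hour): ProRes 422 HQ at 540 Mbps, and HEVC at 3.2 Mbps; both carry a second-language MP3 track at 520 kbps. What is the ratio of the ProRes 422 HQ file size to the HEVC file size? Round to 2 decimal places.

1 h = 3600 s
Audio: 520 kbps = 0.520 Mbps.
ProRes 422 HQ: 540.520 Mbps × 3600 s = 1945872.0 Mb = 243.234 GB.
HEVC: 3.720 Mbps × 3600 s = 13392.0 Mb = 1.674 GB.
Ratio: 243.234 / 1.674 = 145.301.

145.30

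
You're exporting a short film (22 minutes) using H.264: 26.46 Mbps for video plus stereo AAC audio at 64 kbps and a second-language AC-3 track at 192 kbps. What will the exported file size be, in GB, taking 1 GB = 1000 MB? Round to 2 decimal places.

22 min = 1320 s
Audio total: 64 + 192 = 256 kbps = 0.256 Mbps.
Total bitrate: 26.46 + 0.256 = 26.716 Mbps.
Stream data: 26.716 Mbps × 1320 s = 35265.1 Mb.
35,265 Mb ÷ 8 = 4,408 MB → 4.408 GB.

4.41 GB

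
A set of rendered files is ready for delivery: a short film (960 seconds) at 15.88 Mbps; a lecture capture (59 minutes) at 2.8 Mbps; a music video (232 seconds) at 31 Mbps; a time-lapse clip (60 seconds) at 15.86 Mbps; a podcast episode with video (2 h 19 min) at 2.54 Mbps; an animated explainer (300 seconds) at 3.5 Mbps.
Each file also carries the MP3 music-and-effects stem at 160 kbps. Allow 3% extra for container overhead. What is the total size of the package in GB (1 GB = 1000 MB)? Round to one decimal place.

7.4 GB

Audio: 160 kbps = 0.160 Mbps.
short film: 16.040 Mbps × 960 s × 1.03 = 15860.4 Mb
lecture capture: 2.960 Mbps × 3540 s × 1.03 = 10792.8 Mb
music video: 31.160 Mbps × 232 s × 1.03 = 7446.0 Mb
time-lapse clip: 16.020 Mbps × 60 s × 1.03 = 990.0 Mb
podcast episode with video: 2.700 Mbps × 8340 s × 1.03 = 23193.5 Mb
animated explainer: 3.660 Mbps × 300 s × 1.03 = 1130.9 Mb
Total: 59413.6 Mb = 7426.7 MB.
= 7.427 GB.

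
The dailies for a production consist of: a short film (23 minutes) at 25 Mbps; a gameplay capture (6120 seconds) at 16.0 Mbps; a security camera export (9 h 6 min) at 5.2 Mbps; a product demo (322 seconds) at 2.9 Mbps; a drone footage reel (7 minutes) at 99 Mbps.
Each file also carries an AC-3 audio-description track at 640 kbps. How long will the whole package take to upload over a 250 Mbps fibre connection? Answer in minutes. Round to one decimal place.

Audio: 640 kbps = 0.640 Mbps.
short film: 25.640 Mbps × 1380 s = 35383.2 Mb
gameplay capture: 16.640 Mbps × 6120 s = 101836.8 Mb
security camera export: 5.840 Mbps × 32760 s = 191318.4 Mb
product demo: 3.540 Mbps × 322 s = 1139.9 Mb
drone footage reel: 99.640 Mbps × 420 s = 41848.8 Mb
Total: 371527.1 Mb = 46440.9 MB.
At 250 Mbps: 371527.1 / 250 = 1486 s ≈ 24.8 minutes.

24.8 minutes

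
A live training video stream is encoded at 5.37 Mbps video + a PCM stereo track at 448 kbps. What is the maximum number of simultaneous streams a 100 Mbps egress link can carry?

17

Audio: 448 kbps = 0.448 Mbps.
Per-viewer media rate: 5.818 Mbps.
100 Mbps = 100.0 Mbps; 100.0 / 5.818 = 17.19 → 17 viewers.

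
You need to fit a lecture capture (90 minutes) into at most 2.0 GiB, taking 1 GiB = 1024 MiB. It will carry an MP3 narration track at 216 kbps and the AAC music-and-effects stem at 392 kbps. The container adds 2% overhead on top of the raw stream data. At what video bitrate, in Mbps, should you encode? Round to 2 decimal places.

Budget: 2.0 GiB = 17179.9 Mb.
Stream payload after overhead: 17179.9 / 1.02 = 16843.0 Mb.
90 min = 5400 s
Total bitrate budget: 16843.0 Mb / 5400 s = 3.119 Mbps.
Audio total: 216 + 392 = 608 kbps = 0.608 Mbps.
Video: 3.119 − 0.608 = 2.511 Mbps.

2.51 Mbps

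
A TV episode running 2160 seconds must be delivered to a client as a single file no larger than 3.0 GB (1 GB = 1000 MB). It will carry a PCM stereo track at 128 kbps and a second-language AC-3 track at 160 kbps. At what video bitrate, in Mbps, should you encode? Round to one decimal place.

Budget: 3.0 GB = 24000.0 Mb.
Total bitrate budget: 24000.0 Mb / 2160 s = 11.111 Mbps.
Audio total: 128 + 160 = 288 kbps = 0.288 Mbps.
Video: 11.111 − 0.288 = 10.823 Mbps.

10.8 Mbps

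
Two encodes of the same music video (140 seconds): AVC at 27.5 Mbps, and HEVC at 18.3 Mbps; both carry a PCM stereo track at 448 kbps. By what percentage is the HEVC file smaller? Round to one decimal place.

32.9%

Audio: 448 kbps = 0.448 Mbps.
AVC: 27.948 Mbps × 140 s = 3912.7 Mb = 489.090 MB.
HEVC: 18.748 Mbps × 140 s = 2624.7 Mb = 328.090 MB.
Reduction: (1 − 328.090/489.090) × 100 = 32.92%.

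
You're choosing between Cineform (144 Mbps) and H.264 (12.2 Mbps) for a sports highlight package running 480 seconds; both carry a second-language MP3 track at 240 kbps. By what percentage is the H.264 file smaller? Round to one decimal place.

Audio: 240 kbps = 0.240 Mbps.
Cineform: 144.240 Mbps × 480 s = 69235.2 Mb = 8.654 GB.
H.264: 12.440 Mbps × 480 s = 5971.2 Mb = 0.746 GB.
Reduction: (1 − 0.746/8.654) × 100 = 91.38%.

91.4%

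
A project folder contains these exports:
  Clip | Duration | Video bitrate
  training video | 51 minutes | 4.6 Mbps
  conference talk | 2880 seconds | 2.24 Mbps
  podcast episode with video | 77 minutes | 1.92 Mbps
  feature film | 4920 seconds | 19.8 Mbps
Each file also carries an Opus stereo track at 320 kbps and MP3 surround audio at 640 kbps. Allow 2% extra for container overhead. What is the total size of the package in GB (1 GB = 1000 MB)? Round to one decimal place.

Audio total: 320 + 640 = 960 kbps = 0.960 Mbps.
training video: 5.560 Mbps × 3060 s × 1.02 = 17353.9 Mb
conference talk: 3.200 Mbps × 2880 s × 1.02 = 9400.3 Mb
podcast episode with video: 2.880 Mbps × 4620 s × 1.02 = 13571.7 Mb
feature film: 20.760 Mbps × 4920 s × 1.02 = 104182.0 Mb
Total: 144507.9 Mb = 18063.5 MB.
= 18.06 GB.

18.1 GB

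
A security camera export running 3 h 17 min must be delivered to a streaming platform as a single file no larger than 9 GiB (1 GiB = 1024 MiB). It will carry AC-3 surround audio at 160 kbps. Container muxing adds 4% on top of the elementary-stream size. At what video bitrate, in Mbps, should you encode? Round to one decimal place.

6.1 Mbps

Budget: 9 GiB = 77309.4 Mb.
Stream payload after overhead: 77309.4 / 1.04 = 74336.0 Mb.
3 h 17 min = 197 min = 11820 s
Total bitrate budget: 74336.0 Mb / 11820 s = 6.289 Mbps.
Audio: 160 kbps = 0.160 Mbps.
Video: 6.289 − 0.160 = 6.129 Mbps.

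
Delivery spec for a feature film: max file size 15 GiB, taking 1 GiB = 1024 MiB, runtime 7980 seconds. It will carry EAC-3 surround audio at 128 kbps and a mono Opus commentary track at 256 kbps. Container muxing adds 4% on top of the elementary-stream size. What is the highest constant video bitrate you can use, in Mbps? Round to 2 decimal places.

Budget: 15 GiB = 128849.0 Mb.
Stream payload after overhead: 128849.0 / 1.04 = 123893.3 Mb.
Total bitrate budget: 123893.3 Mb / 7980 s = 15.525 Mbps.
Audio total: 128 + 256 = 384 kbps = 0.384 Mbps.
Video: 15.525 − 0.384 = 15.141 Mbps.

15.14 Mbps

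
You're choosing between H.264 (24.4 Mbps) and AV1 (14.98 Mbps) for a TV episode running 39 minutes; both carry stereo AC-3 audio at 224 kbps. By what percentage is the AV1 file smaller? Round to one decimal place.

38.3%

39 min = 2340 s
Audio: 224 kbps = 0.224 Mbps.
H.264: 24.624 Mbps × 2340 s = 57620.2 Mb = 6.708 GiB.
AV1: 15.204 Mbps × 2340 s = 35577.4 Mb = 4.142 GiB.
Reduction: (1 − 4.142/6.708) × 100 = 38.26%.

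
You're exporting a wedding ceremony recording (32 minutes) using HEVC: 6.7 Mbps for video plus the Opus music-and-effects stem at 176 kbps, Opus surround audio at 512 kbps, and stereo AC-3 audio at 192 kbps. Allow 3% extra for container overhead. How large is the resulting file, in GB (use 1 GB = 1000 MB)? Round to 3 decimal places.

32 min = 1920 s
Audio total: 176 + 512 + 192 = 880 kbps = 0.880 Mbps.
Total bitrate: 6.7 + 0.880 = 7.580 Mbps.
Stream data: 7.580 Mbps × 1920 s = 14553.6 Mb.
With 3% container overhead: ×1.03.
14,990 Mb ÷ 8 = 1,874 MB → 1.874 GB.

1.874 GB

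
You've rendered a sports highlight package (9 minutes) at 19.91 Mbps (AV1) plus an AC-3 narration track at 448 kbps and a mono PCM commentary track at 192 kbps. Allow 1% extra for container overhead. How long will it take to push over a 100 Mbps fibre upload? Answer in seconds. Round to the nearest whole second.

112 seconds

9 min = 540 s
Audio total: 448 + 192 = 640 kbps = 0.640 Mbps.
Total bitrate: 20.550 Mbps.
File: 20.550 Mbps × 540 s = 11097.0 Mb.
With 1% container overhead: ×1.01. → 11208.0 Mb.
At 100 Mbps: 11208.0 / 100 = 112.1 s ≈ 112 seconds.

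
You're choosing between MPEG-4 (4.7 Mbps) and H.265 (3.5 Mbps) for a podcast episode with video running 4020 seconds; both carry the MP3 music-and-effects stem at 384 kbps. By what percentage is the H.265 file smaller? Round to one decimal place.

Audio: 384 kbps = 0.384 Mbps.
MPEG-4: 5.084 Mbps × 4020 s = 20437.7 Mb = 2.379 GiB.
H.265: 3.884 Mbps × 4020 s = 15613.7 Mb = 1.818 GiB.
Reduction: (1 − 1.818/2.379) × 100 = 23.60%.

23.6%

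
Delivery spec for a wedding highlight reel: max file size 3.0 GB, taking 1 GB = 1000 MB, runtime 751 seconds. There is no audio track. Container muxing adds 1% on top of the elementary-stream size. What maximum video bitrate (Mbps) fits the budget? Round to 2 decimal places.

31.64 Mbps

Budget: 3.0 GB = 24000.0 Mb.
Stream payload after overhead: 24000.0 / 1.01 = 23762.4 Mb.
Total bitrate budget: 23762.4 Mb / 751 s = 31.641 Mbps.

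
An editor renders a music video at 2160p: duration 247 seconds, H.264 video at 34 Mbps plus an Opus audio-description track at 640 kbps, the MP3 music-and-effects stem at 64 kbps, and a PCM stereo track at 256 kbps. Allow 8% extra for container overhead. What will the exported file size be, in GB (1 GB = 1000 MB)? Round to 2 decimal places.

Audio total: 640 + 64 + 256 = 960 kbps = 0.960 Mbps.
Total bitrate: 34 + 0.960 = 34.960 Mbps.
Stream data: 34.960 Mbps × 247 s = 8635.1 Mb.
With 8% container overhead: ×1.08.
9,326 Mb ÷ 8 = 1,166 MB → 1.166 GB.

1.17 GB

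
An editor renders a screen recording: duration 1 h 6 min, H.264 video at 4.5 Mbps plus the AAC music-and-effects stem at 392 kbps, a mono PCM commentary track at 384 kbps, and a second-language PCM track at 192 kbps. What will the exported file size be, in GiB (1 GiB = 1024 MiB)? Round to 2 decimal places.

2.52 GiB

1 h 6 min = 66 min = 3960 s
Audio total: 392 + 384 + 192 = 968 kbps = 0.968 Mbps.
Total bitrate: 4.5 + 0.968 = 5.468 Mbps.
Stream data: 5.468 Mbps × 3960 s = 21653.3 Mb.
21,653 Mb = 2,706,660,000 bytes ÷ 1,073,741,824 = 2.521 GiB.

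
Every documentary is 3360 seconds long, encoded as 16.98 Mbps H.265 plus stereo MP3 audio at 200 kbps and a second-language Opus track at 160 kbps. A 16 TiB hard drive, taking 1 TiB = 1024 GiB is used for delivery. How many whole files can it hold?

2415

Audio total: 200 + 160 = 360 kbps = 0.360 Mbps.
Total bitrate: 17.340 Mbps.
Per item: 17.340 Mbps × 3360 s = 58,262 Mb = 7,283 MB.
Capacity: 16 TiB = 140,737,488 Mb; 2415.58 items → 2415 complete.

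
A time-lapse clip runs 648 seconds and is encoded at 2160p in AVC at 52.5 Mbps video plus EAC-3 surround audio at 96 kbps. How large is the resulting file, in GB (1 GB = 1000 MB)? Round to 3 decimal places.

4.260 GB

Audio: 96 kbps = 0.096 Mbps.
Total bitrate: 52.5 + 0.096 = 52.596 Mbps.
Stream data: 52.596 Mbps × 648 s = 34082.2 Mb.
34,082 Mb ÷ 8 = 4,260 MB → 4.260 GB.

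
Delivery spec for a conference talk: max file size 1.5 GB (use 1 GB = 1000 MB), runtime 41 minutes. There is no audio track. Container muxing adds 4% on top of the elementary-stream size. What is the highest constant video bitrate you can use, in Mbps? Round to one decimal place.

Budget: 1.5 GB = 12000.0 Mb.
Stream payload after overhead: 12000.0 / 1.04 = 11538.5 Mb.
41 min = 2460 s
Total bitrate budget: 11538.5 Mb / 2460 s = 4.690 Mbps.

4.7 Mbps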